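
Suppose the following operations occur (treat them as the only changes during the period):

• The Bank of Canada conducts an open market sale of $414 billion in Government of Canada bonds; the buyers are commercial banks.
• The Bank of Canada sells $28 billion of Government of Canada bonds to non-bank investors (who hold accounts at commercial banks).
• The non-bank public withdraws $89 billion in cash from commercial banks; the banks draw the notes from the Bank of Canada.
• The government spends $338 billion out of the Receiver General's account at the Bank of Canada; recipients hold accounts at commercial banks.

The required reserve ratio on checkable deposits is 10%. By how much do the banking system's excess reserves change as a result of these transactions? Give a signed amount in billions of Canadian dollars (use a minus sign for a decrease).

OMO sale (to banks) $414 billion: reserves −$414B, deposits 0.
Asset sale (to non-banks) $28 billion: reserves −$28B, deposits −$28B.
Currency withdrawal $89 billion: reserves −$89B, deposits −$89B.
Government spending $338 billion: reserves +$338B, deposits +$338B.
Totals: Δreserves = −$193B, Δdeposits = +$221B.
Δrequired reserves = 10% × +$221B = +$22.1B.
Δexcess reserves = Δreserves − Δrequired = −$193B − (+$22.1B) = -$215.1 billion.

-$215.1 billion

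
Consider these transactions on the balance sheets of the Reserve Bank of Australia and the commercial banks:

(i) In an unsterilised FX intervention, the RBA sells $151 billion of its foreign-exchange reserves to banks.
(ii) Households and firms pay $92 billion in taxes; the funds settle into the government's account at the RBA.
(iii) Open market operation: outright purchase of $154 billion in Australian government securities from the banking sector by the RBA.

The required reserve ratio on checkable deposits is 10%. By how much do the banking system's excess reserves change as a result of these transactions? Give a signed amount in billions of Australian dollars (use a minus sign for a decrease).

-$79.8 billion

FX sale $151 billion: reserves −$151B, deposits 0.
Government account inflow $92 billion: reserves −$92B, deposits −$92B.
OMO purchase (from banks) $154 billion: reserves +$154B, deposits 0.
Totals: Δreserves = −$89B, Δdeposits = −$92B.
Δrequired reserves = 10% × −$92B = −$9.2B.
Δexcess reserves = Δreserves − Δrequired = −$89B − (−$9.2B) = -$79.8 billion.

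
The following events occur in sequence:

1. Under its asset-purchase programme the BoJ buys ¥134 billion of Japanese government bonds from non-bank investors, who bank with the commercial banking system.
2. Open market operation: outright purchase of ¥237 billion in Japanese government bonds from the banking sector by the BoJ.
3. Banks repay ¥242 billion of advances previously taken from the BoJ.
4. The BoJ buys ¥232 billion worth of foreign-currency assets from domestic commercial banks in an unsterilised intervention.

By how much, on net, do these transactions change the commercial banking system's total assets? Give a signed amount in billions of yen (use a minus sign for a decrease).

Asset purchase (from non-banks) ¥134 billion: bank balance sheets expand → +¥134B.
OMO purchase (from banks) ¥237 billion: just an asset swap on bank balance sheets → 0.
Discount-window repayment ¥242 billion: bank balance sheets shrink → −¥242B.
FX purchase ¥232 billion: just an asset swap on bank balance sheets → 0.
Net: 134 + 0 − 242 + 0 = -¥108 billion.

-¥108 billion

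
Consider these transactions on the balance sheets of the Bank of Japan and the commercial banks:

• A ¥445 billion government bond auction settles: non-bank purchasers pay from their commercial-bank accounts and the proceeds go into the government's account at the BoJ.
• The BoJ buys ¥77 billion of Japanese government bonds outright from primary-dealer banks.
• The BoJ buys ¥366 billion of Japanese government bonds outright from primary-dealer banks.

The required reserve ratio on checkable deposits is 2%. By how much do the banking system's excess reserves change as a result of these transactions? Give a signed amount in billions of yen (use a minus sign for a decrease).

Government account inflow ¥445 billion: reserves −¥445B, deposits −¥445B.
OMO purchase (from banks) ¥77 billion: reserves +¥77B, deposits 0.
OMO purchase (from banks) ¥366 billion: reserves +¥366B, deposits 0.
Totals: Δreserves = −¥2B, Δdeposits = −¥445B.
Δrequired reserves = 2% × −¥445B = −¥8.9B.
Δexcess reserves = Δreserves − Δrequired = −¥2B − (−¥8.9B) = +¥6.9 billion.

+¥6.9 billion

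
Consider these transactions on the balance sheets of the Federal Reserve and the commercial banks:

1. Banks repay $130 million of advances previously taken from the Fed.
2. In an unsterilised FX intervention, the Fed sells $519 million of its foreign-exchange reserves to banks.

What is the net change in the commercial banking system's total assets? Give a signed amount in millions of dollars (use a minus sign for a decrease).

Discount-window repayment $130 million: bank balance sheets shrink → −$130M.
FX sale $519 million: just an asset swap on bank balance sheets → 0.
Net: −130 + 0 = -$130 million.

-$130 million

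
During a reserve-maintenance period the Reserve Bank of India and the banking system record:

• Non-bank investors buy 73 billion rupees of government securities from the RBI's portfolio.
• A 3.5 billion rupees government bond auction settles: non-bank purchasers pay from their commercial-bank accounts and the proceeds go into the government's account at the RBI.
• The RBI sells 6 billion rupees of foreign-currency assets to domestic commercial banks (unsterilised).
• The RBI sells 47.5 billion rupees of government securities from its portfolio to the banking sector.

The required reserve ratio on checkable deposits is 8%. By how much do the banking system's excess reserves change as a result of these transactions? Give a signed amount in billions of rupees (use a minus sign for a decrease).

-123.88 billion

Asset sale (to non-banks) 73 billion rupees: reserves −73B, deposits −73B.
Government account inflow 3.5 billion rupees: reserves −3.5B, deposits −3.5B.
FX sale 6 billion rupees: reserves −6B, deposits 0.
OMO sale (to banks) 47.5 billion rupees: reserves −47.5B, deposits 0.
Totals: Δreserves = −130B, Δdeposits = −76.5B.
Δrequired reserves = 8% × −76.5B = −6.12B.
Δexcess reserves = Δreserves − Δrequired = −130B − (−6.12B) = -123.88 billion.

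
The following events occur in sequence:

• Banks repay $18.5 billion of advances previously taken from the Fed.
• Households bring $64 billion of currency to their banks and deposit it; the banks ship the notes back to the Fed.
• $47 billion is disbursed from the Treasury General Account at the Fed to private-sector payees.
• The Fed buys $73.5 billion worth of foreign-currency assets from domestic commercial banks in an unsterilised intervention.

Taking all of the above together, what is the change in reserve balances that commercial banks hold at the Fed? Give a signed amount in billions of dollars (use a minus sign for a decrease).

Fed balance sheet:
  Assets:      Loans to banks −$18.5B, Foreign assets +$73.5B
  Liabilities: Bank reserves +$166B, Currency in circulation −$64B, Government deposits −$47B
Commercial banking system:
  Assets:      Reserves at CB +$166B, Foreign assets −$73.5B
  Liabilities: Checkable deposits +$111B, Borrowings from CB −$18.5B
So the change in reserve balances that commercial banks hold at the Fed is +$166 billion.

+$166 billion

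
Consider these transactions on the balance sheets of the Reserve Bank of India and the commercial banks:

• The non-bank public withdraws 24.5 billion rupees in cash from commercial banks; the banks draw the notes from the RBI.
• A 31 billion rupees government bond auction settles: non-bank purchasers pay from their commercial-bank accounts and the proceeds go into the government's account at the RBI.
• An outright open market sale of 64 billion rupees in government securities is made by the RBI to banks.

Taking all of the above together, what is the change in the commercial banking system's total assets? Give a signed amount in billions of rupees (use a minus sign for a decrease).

-55.5 billion

Currency withdrawal 24.5 billion rupees: bank balance sheets shrink → −24.5B.
Government account inflow 31 billion rupees: bank balance sheets shrink → −31B.
OMO sale (to banks) 64 billion rupees: just an asset swap on bank balance sheets → 0.
Net: −24.5 − 31 + 0 = -55.5 billion.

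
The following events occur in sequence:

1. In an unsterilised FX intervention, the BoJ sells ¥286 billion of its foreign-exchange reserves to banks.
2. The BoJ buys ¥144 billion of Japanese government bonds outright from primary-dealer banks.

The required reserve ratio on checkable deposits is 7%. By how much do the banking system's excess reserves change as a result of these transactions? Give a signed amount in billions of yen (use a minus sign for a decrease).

FX sale ¥286 billion: reserves −¥286B, deposits 0.
OMO purchase (from banks) ¥144 billion: reserves +¥144B, deposits 0.
Totals: Δreserves = −¥142B, Δdeposits = 0.
Δrequired reserves = 7% × 0 = 0.
Δexcess reserves = Δreserves − Δrequired = −¥142B − (0) = -¥142 billion.

-¥142 billion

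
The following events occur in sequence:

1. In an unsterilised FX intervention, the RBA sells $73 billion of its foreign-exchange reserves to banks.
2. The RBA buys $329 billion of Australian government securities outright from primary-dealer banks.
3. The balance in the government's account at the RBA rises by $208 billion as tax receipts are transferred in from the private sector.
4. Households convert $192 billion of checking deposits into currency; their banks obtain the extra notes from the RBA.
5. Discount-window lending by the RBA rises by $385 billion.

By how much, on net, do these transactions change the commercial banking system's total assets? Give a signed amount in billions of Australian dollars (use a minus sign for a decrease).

-$15 billion

RBA balance sheet:
  Assets:      Securities +$329B, Loans to banks +$385B, Foreign assets −$73B
  Liabilities: Bank reserves +$241B, Currency in circulation +$192B, Government deposits +$208B
Commercial banking system:
  Assets:      Reserves at CB +$241B, Securities −$329B, Foreign assets +$73B
  Liabilities: Checkable deposits −$400B, Borrowings from CB +$385B
Change in total bank assets = -$15 billion.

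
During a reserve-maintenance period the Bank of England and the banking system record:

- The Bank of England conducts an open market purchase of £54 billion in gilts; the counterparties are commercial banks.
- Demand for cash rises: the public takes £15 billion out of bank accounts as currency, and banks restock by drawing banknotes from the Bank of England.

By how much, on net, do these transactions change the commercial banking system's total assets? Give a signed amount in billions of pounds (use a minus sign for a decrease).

OMO purchase (from banks) £54 billion: just an asset swap on bank balance sheets → 0.
Currency withdrawal £15 billion: bank balance sheets shrink → −£15B.
Net: 0 − 15 = -£15 billion.

-£15 billion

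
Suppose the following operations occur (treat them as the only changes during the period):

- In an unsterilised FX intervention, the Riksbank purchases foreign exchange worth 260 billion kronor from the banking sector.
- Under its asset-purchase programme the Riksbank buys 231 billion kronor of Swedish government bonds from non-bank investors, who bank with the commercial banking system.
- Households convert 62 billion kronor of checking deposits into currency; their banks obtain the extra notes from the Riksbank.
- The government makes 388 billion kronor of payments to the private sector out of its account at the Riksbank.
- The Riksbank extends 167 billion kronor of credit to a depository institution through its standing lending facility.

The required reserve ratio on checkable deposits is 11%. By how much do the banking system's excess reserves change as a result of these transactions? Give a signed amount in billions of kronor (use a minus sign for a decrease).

+922.73 billion

FX purchase 260 billion kronor: reserves +260B, deposits 0.
Asset purchase (from non-banks) 231 billion kronor: reserves +231B, deposits +231B.
Currency withdrawal 62 billion kronor: reserves −62B, deposits −62B.
Government spending 388 billion kronor: reserves +388B, deposits +388B.
Discount-window loan 167 billion kronor: reserves +167B, deposits 0.
Totals: Δreserves = +984B, Δdeposits = +557B.
Δrequired reserves = 11% × +557B = +61.27B.
Δexcess reserves = Δreserves − Δrequired = +984B − (+61.27B) = +922.73 billion.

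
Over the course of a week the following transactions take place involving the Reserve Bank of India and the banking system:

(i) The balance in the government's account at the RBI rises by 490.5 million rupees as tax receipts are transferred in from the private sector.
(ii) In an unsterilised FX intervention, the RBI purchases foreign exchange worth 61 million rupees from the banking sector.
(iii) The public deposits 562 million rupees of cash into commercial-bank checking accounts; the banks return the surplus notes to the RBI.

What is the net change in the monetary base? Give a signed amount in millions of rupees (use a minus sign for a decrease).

-429.5 million

Government account inflow 490.5 million rupees: reserves shift to a non-base liability → −490.5M.
FX purchase 61 million rupees: RBI balance sheet expands → +61M.
Currency deposit 562 million rupees: just a shift between currency and reserves — both are base money → 0.
Net: −490.5 + 61 + 0 = -429.5 million.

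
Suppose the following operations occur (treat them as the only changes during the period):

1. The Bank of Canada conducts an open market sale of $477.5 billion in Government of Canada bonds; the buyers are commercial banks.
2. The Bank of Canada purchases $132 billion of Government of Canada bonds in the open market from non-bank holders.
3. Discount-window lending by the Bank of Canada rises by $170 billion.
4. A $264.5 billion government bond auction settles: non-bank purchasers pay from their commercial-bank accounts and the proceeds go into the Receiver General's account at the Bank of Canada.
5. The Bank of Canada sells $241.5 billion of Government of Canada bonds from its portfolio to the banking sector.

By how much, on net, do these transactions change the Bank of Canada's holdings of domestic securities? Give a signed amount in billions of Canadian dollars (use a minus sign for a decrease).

OMO sale (to banks) $477.5 billion: securities removed from the Bank of Canada's portfolio → −$477.5B.
Asset purchase (from non-banks) $132 billion: securities added to the Bank of Canada's portfolio → +$132B.
Discount-window loan $170 billion: the Bank of Canada's securities portfolio is untouched → 0.
Government account inflow $264.5 billion: the Bank of Canada's securities portfolio is untouched → 0.
OMO sale (to banks) $241.5 billion: securities removed from the Bank of Canada's portfolio → −$241.5B.
Net: −477.5 + 132 + 0 + 0 − 241.5 = -$587 billion.

-$587 billion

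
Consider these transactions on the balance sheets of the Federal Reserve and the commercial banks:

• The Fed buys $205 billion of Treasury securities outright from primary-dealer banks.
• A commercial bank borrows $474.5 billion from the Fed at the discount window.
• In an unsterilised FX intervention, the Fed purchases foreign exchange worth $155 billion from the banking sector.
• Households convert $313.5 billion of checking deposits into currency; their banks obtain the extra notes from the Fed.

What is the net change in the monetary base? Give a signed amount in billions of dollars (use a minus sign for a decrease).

+$834.5 billion

OMO purchase (from banks) $205 billion: Fed balance sheet expands → +$205B.
Discount-window loan $474.5 billion: Fed balance sheet expands → +$474.5B.
FX purchase $155 billion: Fed balance sheet expands → +$155B.
Currency withdrawal $313.5 billion: just a shift between currency and reserves — both are base money → 0.
Net: 205 + 474.5 + 155 + 0 = +$834.5 billion.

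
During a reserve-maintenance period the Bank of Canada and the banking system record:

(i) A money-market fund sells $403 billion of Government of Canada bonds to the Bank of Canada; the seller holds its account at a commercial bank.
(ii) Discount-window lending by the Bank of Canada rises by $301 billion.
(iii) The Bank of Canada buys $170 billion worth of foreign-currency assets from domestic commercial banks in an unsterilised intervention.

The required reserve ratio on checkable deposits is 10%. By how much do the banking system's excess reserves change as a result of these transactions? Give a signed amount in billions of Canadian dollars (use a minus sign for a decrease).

Asset purchase (from non-banks) $403 billion: reserves +$403B, deposits +$403B.
Discount-window loan $301 billion: reserves +$301B, deposits 0.
FX purchase $170 billion: reserves +$170B, deposits 0.
Totals: Δreserves = +$874B, Δdeposits = +$403B.
Δrequired reserves = 10% × +$403B = +$40.3B.
Δexcess reserves = Δreserves − Δrequired = +$874B − (+$40.3B) = +$833.7 billion.

+$833.7 billion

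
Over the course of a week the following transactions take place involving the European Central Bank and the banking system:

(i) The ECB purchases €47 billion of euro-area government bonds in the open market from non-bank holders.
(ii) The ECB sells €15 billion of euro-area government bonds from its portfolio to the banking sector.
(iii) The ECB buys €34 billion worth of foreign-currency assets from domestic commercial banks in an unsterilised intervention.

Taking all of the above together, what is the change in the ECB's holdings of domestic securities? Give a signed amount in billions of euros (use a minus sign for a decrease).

+€32 billion

ECB balance sheet:
  Assets:      Securities +€32B, Foreign assets +€34B
  Liabilities: Bank reserves +€66B
Commercial banking system:
  Assets:      Reserves at CB +€66B, Securities +€15B, Foreign assets −€34B
  Liabilities: Checkable deposits +€47B
So the change in the ECB's holdings of domestic securities is +€32 billion.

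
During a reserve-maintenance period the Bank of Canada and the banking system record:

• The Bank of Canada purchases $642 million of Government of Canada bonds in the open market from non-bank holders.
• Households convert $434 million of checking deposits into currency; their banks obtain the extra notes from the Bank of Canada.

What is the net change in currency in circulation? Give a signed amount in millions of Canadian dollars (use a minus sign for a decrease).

Bank of Canada balance sheet:
  Assets:      Securities +$642M
  Liabilities: Bank reserves +$208M, Currency in circulation +$434M
So the change in currency in circulation is +$434 million.

+$434 million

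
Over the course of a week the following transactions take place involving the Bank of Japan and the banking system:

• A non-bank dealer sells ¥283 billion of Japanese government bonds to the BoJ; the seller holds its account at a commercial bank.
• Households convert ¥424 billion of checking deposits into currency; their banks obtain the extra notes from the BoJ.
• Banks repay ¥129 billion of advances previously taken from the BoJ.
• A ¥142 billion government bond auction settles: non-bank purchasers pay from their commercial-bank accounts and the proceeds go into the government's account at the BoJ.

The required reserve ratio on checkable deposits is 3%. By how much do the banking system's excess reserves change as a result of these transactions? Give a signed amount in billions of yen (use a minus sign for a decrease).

Asset purchase (from non-banks) ¥283 billion: reserves +¥283B, deposits +¥283B.
Currency withdrawal ¥424 billion: reserves −¥424B, deposits −¥424B.
Discount-window repayment ¥129 billion: reserves −¥129B, deposits 0.
Government account inflow ¥142 billion: reserves −¥142B, deposits −¥142B.
Totals: Δreserves = −¥412B, Δdeposits = −¥283B.
Δrequired reserves = 3% × −¥283B = −¥8.49B.
Δexcess reserves = Δreserves − Δrequired = −¥412B − (−¥8.49B) = -¥403.51 billion.

-¥403.51 billion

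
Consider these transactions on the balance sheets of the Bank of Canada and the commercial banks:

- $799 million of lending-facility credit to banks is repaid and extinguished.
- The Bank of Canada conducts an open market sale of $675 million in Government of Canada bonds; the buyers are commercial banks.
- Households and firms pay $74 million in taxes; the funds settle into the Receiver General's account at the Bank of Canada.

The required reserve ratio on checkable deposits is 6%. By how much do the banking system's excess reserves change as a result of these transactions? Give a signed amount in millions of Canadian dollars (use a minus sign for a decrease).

Discount-window repayment $799 million: reserves −$799M, deposits 0.
OMO sale (to banks) $675 million: reserves −$675M, deposits 0.
Government account inflow $74 million: reserves −$74M, deposits −$74M.
Totals: Δreserves = −$1548M, Δdeposits = −$74M.
Δrequired reserves = 6% × −$74M = −$4.44M.
Δexcess reserves = Δreserves − Δrequired = −$1548M − (−$4.44M) = -$1543.56 million.

-$1543.56 million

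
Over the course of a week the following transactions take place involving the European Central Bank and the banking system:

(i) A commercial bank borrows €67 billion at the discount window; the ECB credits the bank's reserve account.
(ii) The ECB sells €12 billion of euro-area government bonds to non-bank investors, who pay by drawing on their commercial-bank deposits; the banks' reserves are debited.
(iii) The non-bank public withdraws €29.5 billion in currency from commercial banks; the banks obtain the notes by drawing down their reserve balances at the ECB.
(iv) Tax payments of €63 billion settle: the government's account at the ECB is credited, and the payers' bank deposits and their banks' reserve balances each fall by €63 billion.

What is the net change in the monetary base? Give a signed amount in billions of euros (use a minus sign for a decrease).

-€8 billion

Discount-window loan €67 billion: ECB balance sheet expands → +€67B.
Asset sale (to non-banks) €12 billion: ECB balance sheet contracts → −€12B.
Currency withdrawal €29.5 billion: just a shift between currency and reserves — both are base money → 0.
Government account inflow €63 billion: reserves shift to a non-base liability → −€63B.
Net: 67 − 12 + 0 − 63 = -€8 billion.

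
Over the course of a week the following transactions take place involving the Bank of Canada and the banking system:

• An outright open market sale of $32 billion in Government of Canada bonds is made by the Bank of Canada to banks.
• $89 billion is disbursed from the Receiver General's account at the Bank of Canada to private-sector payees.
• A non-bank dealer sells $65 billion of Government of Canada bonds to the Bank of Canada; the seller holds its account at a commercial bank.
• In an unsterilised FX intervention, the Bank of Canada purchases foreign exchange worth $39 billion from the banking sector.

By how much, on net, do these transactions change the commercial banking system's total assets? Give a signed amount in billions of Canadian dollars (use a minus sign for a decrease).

+$154 billion

OMO sale (to banks) $32 billion: just an asset swap on bank balance sheets → 0.
Government spending $89 billion: bank balance sheets expand → +$89B.
Asset purchase (from non-banks) $65 billion: bank balance sheets expand → +$65B.
FX purchase $39 billion: just an asset swap on bank balance sheets → 0.
Net: 0 + 89 + 65 + 0 = +$154 billion.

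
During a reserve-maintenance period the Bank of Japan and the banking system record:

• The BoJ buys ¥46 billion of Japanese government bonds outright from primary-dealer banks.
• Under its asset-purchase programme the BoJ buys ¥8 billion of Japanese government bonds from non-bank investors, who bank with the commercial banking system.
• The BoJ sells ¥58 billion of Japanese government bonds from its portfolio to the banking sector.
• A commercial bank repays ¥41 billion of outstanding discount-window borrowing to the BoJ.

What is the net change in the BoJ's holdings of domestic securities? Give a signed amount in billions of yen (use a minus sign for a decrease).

BoJ balance sheet:
  Assets:      Securities −¥4B, Loans to banks −¥41B
  Liabilities: Bank reserves −¥45B
Commercial banking system:
  Assets:      Reserves at CB −¥45B, Securities +¥12B
  Liabilities: Checkable deposits +¥8B, Borrowings from CB −¥41B
So the change in the BoJ's holdings of domestic securities is -¥4 billion.

-¥4 billion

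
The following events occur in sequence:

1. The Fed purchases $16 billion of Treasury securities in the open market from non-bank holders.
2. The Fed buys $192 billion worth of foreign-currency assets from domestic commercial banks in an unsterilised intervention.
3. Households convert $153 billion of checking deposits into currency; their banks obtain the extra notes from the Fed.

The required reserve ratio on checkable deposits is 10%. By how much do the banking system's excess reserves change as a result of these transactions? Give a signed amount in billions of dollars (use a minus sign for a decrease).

+$68.7 billion

Asset purchase (from non-banks) $16 billion: reserves +$16B, deposits +$16B.
FX purchase $192 billion: reserves +$192B, deposits 0.
Currency withdrawal $153 billion: reserves −$153B, deposits −$153B.
Totals: Δreserves = +$55B, Δdeposits = −$137B.
Δrequired reserves = 10% × −$137B = −$13.7B.
Δexcess reserves = Δreserves − Δrequired = +$55B − (−$13.7B) = +$68.7 billion.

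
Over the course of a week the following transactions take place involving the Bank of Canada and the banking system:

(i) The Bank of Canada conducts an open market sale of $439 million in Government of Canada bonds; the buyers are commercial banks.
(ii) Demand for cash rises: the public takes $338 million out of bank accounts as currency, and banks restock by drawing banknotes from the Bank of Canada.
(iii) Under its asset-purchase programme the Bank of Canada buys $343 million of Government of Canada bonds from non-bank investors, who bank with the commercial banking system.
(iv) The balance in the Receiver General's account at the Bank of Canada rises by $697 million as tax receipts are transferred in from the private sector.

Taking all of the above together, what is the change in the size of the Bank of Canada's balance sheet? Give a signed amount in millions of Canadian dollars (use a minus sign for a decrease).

-$96 million

OMO sale (to banks) $439 million: a Bank of Canada asset is shed → −$439M.
Currency withdrawal $338 million: only the composition of liabilities changes → 0.
Asset purchase (from non-banks) $343 million: a Bank of Canada asset is acquired → +$343M.
Government account inflow $697 million: only the composition of liabilities changes → 0.
Net: −439 + 0 + 343 + 0 = -$96 million.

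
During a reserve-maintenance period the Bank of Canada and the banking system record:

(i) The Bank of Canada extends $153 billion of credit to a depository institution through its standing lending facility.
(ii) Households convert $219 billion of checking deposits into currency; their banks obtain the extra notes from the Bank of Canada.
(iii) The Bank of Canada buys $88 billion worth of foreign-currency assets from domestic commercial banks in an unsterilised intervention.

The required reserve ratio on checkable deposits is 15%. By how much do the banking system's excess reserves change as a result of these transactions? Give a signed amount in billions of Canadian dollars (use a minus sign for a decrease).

Discount-window loan $153 billion: reserves +$153B, deposits 0.
Currency withdrawal $219 billion: reserves −$219B, deposits −$219B.
FX purchase $88 billion: reserves +$88B, deposits 0.
Totals: Δreserves = +$22B, Δdeposits = −$219B.
Δrequired reserves = 15% × −$219B = −$32.85B.
Δexcess reserves = Δreserves − Δrequired = +$22B − (−$32.85B) = +$54.85 billion.

+$54.85 billion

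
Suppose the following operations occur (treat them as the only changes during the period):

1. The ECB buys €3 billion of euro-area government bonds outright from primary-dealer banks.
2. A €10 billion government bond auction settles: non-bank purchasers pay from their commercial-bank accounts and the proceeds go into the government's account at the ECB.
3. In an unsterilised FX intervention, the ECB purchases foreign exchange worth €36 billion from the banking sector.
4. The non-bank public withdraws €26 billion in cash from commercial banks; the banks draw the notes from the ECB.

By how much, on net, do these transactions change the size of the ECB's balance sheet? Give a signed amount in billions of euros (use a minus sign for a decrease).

+€39 billion

OMO purchase (from banks) €3 billion: an ECB asset is acquired → +€3B.
Government account inflow €10 billion: only the composition of liabilities changes → 0.
FX purchase €36 billion: an ECB asset is acquired → +€36B.
Currency withdrawal €26 billion: only the composition of liabilities changes → 0.
Net: 3 + 0 + 36 + 0 = +€39 billion.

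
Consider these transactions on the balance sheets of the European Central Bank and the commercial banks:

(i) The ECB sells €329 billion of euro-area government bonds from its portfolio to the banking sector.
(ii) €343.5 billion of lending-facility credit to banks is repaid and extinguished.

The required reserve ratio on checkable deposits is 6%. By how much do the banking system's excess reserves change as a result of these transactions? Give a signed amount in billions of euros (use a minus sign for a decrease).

-€672.5 billion

OMO sale (to banks) €329 billion: reserves −€329B, deposits 0.
Discount-window repayment €343.5 billion: reserves −€343.5B, deposits 0.
Totals: Δreserves = −€672.5B, Δdeposits = 0.
Δrequired reserves = 6% × 0 = 0.
Δexcess reserves = Δreserves − Δrequired = −€672.5B − (0) = -€672.5 billion.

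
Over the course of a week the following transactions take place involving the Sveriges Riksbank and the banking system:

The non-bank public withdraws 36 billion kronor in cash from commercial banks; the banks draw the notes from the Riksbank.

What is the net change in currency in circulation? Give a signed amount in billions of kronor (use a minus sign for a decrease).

Riksbank balance sheet:
  Assets:      no change
  Liabilities: Bank reserves −36B, Currency in circulation +36B
Commercial banking system:
  Assets:      Reserves at CB −36B
  Liabilities: Checkable deposits −36B
So the change in currency in circulation is +36 billion.

+36 billion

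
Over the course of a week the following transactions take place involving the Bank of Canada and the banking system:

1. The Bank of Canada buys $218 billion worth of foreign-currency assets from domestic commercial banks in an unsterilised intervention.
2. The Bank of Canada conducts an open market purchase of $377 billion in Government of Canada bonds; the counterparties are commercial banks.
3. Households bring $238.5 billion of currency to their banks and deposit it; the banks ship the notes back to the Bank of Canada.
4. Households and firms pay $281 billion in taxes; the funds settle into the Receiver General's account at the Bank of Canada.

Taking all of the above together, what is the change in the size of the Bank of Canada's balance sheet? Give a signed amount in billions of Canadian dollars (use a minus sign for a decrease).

+$595 billion

FX purchase $218 billion: a Bank of Canada asset is acquired → +$218B.
OMO purchase (from banks) $377 billion: a Bank of Canada asset is acquired → +$377B.
Currency deposit $238.5 billion: only the composition of liabilities changes → 0.
Government account inflow $281 billion: only the composition of liabilities changes → 0.
Net: 218 + 377 + 0 + 0 = +$595 billion.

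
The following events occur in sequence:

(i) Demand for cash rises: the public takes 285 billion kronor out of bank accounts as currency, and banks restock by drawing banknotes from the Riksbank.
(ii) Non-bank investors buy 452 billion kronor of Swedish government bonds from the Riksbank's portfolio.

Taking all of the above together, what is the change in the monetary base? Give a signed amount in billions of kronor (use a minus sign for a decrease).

-452 billion

Currency withdrawal 285 billion kronor: just a shift between currency and reserves — both are base money → 0.
Asset sale (to non-banks) 452 billion kronor: Riksbank balance sheet contracts → −452B.
Net: 0 − 452 = -452 billion.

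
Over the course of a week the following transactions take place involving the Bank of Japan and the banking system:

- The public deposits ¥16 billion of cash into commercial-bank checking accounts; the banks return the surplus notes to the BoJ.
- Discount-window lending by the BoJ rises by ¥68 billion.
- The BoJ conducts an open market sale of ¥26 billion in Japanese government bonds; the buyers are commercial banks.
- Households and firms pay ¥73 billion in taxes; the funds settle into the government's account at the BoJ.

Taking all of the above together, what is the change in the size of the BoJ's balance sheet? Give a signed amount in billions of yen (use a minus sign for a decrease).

Currency deposit ¥16 billion: only the composition of liabilities changes → 0.
Discount-window loan ¥68 billion: a BoJ asset is acquired → +¥68B.
OMO sale (to banks) ¥26 billion: a BoJ asset is shed → −¥26B.
Government account inflow ¥73 billion: only the composition of liabilities changes → 0.
Net: 0 + 68 − 26 + 0 = +¥42 billion.

+¥42 billion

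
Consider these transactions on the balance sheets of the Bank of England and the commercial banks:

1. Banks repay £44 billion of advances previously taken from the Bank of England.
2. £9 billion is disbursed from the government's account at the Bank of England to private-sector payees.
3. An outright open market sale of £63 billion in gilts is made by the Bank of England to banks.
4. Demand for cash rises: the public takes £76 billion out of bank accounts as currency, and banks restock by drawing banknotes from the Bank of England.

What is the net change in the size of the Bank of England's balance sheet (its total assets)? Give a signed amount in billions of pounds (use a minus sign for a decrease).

-£107 billion

Discount-window repayment £44 billion: a Bank of England asset is shed → −£44B.
Government spending £9 billion: only the composition of liabilities changes → 0.
OMO sale (to banks) £63 billion: a Bank of England asset is shed → −£63B.
Currency withdrawal £76 billion: only the composition of liabilities changes → 0.
Net: −44 + 0 − 63 + 0 = -£107 billion.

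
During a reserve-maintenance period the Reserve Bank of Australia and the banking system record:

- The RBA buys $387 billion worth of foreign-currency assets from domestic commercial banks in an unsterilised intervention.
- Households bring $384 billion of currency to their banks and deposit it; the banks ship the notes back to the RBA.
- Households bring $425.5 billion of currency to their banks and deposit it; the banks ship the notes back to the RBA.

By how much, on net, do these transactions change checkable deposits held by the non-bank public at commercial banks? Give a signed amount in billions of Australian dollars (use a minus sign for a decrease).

RBA balance sheet:
  Assets:      Foreign assets +$387B
  Liabilities: Bank reserves +$1196.5B, Currency in circulation −$809.5B
Commercial banking system:
  Assets:      Reserves at CB +$1196.5B, Foreign assets −$387B
  Liabilities: Checkable deposits +$809.5B
So the change in checkable deposits held by the non-bank public at commercial banks is +$809.5 billion.

+$809.5 billion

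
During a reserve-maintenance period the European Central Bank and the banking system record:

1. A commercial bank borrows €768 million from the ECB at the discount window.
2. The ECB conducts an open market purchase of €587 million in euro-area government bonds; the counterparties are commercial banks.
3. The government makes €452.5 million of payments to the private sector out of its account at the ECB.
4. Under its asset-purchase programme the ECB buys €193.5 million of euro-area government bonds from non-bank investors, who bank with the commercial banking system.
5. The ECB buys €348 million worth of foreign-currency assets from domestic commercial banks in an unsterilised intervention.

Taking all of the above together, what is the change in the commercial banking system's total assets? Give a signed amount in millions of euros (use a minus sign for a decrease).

+€1414 million

Discount-window loan €768 million: bank balance sheets expand → +€768M.
OMO purchase (from banks) €587 million: just an asset swap on bank balance sheets → 0.
Government spending €452.5 million: bank balance sheets expand → +€452.5M.
Asset purchase (from non-banks) €193.5 million: bank balance sheets expand → +€193.5M.
FX purchase €348 million: just an asset swap on bank balance sheets → 0.
Net: 768 + 0 + 452.5 + 193.5 + 0 = +€1414 million.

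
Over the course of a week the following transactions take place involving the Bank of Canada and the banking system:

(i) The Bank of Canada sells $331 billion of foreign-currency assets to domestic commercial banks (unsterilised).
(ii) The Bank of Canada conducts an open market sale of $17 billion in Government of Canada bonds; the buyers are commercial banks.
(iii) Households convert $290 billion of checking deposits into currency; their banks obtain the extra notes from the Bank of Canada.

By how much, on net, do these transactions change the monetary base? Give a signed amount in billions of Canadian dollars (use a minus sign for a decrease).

-$348 billion

Bank of Canada balance sheet:
  Assets:      Securities −$17B, Foreign assets −$331B
  Liabilities: Bank reserves −$638B, Currency in circulation +$290B
Monetary base = currency + reserves: +$290B + (−$638B) = -$348 billion.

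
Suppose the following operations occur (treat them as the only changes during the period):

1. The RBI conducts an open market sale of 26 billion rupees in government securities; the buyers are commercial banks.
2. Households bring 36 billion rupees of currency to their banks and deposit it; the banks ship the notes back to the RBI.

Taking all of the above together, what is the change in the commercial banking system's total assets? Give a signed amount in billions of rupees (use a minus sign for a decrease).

OMO sale (to banks) 26 billion rupees: just an asset swap on bank balance sheets → 0.
Currency deposit 36 billion rupees: bank balance sheets expand → +36B.
Net: 0 + 36 = +36 billion.

+36 billion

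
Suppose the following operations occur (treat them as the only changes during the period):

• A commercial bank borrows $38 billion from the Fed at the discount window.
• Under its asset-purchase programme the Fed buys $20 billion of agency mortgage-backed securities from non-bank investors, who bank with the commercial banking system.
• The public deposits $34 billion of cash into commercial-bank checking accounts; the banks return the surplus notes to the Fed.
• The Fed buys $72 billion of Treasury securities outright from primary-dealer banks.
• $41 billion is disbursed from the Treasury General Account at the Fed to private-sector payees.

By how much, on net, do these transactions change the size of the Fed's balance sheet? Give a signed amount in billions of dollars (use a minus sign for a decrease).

+$130 billion

Discount-window loan $38 billion: a Fed asset is acquired → +$38B.
Asset purchase (from non-banks) $20 billion: a Fed asset is acquired → +$20B.
Currency deposit $34 billion: only the composition of liabilities changes → 0.
OMO purchase (from banks) $72 billion: a Fed asset is acquired → +$72B.
Government spending $41 billion: only the composition of liabilities changes → 0.
Net: 38 + 20 + 0 + 72 + 0 = +$130 billion.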